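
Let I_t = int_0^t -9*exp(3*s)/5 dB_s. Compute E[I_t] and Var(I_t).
E[I_t] = 0; Var(I_t) = 27*exp(6*t)/50 - 27/50

The Itô integral of a deterministic integrand f(s) has mean 0 because each increment f(s) * (B_{s+ds} - B_s) has mean 0. By the Itô isometry:
  Var( int_0^t f(s) dB_s ) = E[ (int_0^t f(s) dB_s)^2 ] = int_0^t f(s)^2 ds.
Here f(s) = -9*exp(3*s)/5, so f(s)^2 = 81*exp(6*s)/25. Integrate:
  int_0^t (81*exp(6*s)/25) ds = 27*exp(6*t)/50 - 27/50.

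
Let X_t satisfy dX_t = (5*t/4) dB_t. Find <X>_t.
<X>_t = 25*t^3/48

For an Itô process dX_t = a(t) dt + b(t) dB_t, the quadratic variation is <X>_t = int_0^t b(s)^2 ds (the drift term does not contribute). Here b(s) = 5*s/4, so
  b(s)^2 = 25*s^2/16.
Integrating from 0 to t:
  <X>_t = int_0^t (25*s^2/16) ds = 25*t^3/48.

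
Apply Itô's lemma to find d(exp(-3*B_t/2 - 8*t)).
d(exp(-3*B_t/2 - 8*t)) = (-55*exp(-3*B_t/2 - 8*t)/8) dt + (-3*exp(-3*B_t/2 - 8*t)/2) dB_t

Itô's formula for f(t, x): d f(t, B_t) = (f_t + (1/2) f_xx) dt + f_x dB_t. Compute partials of f(t, x) = exp(-8*t - 3*x/2):
  f_t(t,x)  = -8*exp(-8*t - 3*x/2)
  f_x(t,x)  = -3*exp(-8*t - 3*x/2)/2
  f_xx(t,x) = 9*exp(-8*t - 3*x/2)/4
Assemble drift = f_t + (1/2) f_xx = -55*exp(-8*t - 3*x/2)/8 and diffusion = f_x = -3*exp(-8*t - 3*x/2)/2. Substituting x = B_t:
  d(exp(-3*B_t/2 - 8*t)) = (-55*exp(-3*B_t/2 - 8*t)/8) dt + (-3*exp(-3*B_t/2 - 8*t)/2) dB_t.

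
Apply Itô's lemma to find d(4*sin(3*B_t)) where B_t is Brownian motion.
d(4*sin(3*B_t)) = (-18*sin(3*B_t)) dt + (12*cos(3*B_t)) dB_t

Itô's formula for f(B_t) gives d f(B_t) = f'(B_t) dB_t + (1/2) f''(B_t) dt. Compute derivatives of f(x) = 4*sin(3*x):
  f'(x)  = 12*cos(3*x)
  f''(x) = -36*sin(3*x)
Substitute x = B_t and multiply the f'' term by 1/2:
  drift     = (1/2) * (-36*sin(3*x)) evaluated at B_t = -18*sin(3*B_t)
  diffusion = (12*cos(3*x)) evaluated at B_t = 12*cos(3*B_t)
Therefore d(4*sin(3*B_t)) = (-18*sin(3*B_t)) dt + (12*cos(3*B_t)) dB_t.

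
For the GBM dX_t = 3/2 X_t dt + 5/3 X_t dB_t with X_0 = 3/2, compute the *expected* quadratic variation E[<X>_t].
E[<X>_t] = 225*exp(52*t/9)/208 - 225/208

<X>_t = int_0^t ((5/3) * X_s)^2 ds. Taking expectation inside the integral: E[<X>_t] = (5/3)^2 * int_0^t E[X_s^2] ds. For GBM, E[X_s^2] = x_0^2 * exp((2 mu + sigma^2) s). Integrating:
  E[<X>_t] = (5/3)^2 * (3/2)^2 * (exp((2*(3/2) + (5/3)^2) t) - 1) / (2*(3/2) + (5/3)^2)
           = (5/3)^2 * (3/2)^2 * (exp((52/9) t) - 1) / (52/9) = 225*exp(52*t/9)/208 - 225/208.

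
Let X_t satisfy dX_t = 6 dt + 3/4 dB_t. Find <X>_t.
<X>_t = 9*t/16

For an Itô process dX_t = a(t) dt + b(t) dB_t, the quadratic variation is <X>_t = int_0^t b(s)^2 ds (the drift term does not contribute). Here b(s) = 3/4, so
  b(s)^2 = 9/16.
Integrating from 0 to t:
  <X>_t = int_0^t (9/16) ds = 9*t/16.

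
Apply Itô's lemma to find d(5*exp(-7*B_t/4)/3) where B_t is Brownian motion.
d(5*exp(-7*B_t/4)/3) = (245*exp(-7*B_t/4)/96) dt + (-35*exp(-7*B_t/4)/12) dB_t

Itô's formula for f(B_t) gives d f(B_t) = f'(B_t) dB_t + (1/2) f''(B_t) dt. Compute derivatives of f(x) = 5*exp(-7*x/4)/3:
  f'(x)  = -35*exp(-7*x/4)/12
  f''(x) = 245*exp(-7*x/4)/48
Substitute x = B_t and multiply the f'' term by 1/2:
  drift     = (1/2) * (245*exp(-7*x/4)/48) evaluated at B_t = 245*exp(-7*B_t/4)/96
  diffusion = (-35*exp(-7*x/4)/12) evaluated at B_t = -35*exp(-7*B_t/4)/12
Therefore d(5*exp(-7*B_t/4)/3) = (245*exp(-7*B_t/4)/96) dt + (-35*exp(-7*B_t/4)/12) dB_t.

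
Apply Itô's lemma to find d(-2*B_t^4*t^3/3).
d(-2*B_t^4*t^3/3) = (2*B_t^2*t^2*(-B_t^2 - 2*t)) dt + (-8*B_t^3*t^3/3) dB_t

Itô's formula for f(t, x): d f(t, B_t) = (f_t + (1/2) f_xx) dt + f_x dB_t. Compute partials of f(t, x) = -2*t^3*x^4/3:
  f_t(t,x)  = -2*t^2*x^4
  f_x(t,x)  = -8*t^3*x^3/3
  f_xx(t,x) = -8*t^3*x^2
Assemble drift = f_t + (1/2) f_xx = 2*t^2*x^2*(-2*t - x^2) and diffusion = f_x = -8*t^3*x^3/3. Substituting x = B_t:
  d(-2*B_t^4*t^3/3) = (2*B_t^2*t^2*(-B_t^2 - 2*t)) dt + (-8*B_t^3*t^3/3) dB_t.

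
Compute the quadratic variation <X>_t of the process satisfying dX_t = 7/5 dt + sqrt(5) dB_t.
<X>_t = 5*t

For an Itô process dX_t = a(t) dt + b(t) dB_t, the quadratic variation is <X>_t = int_0^t b(s)^2 ds (the drift term does not contribute). Here b(s) = sqrt(5), so
  b(s)^2 = 5.
Integrating from 0 to t:
  <X>_t = int_0^t (5) ds = 5*t.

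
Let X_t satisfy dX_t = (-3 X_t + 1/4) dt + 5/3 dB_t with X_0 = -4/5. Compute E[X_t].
E[X_t] = 1/12 - 53*exp(-3*t)/60

Taking expectations and using E[dB_t] = 0, the mean m(t) = E[X_t] satisfies the ODE m'(t) = a m(t) + b with m(0) = x_0. With a = -3, b = 1/4, x_0 = -4/5, the solution is
  m(t) = x_0 * exp(a t) + (b/a) * (exp(a t) - 1)
       = (-4/5) * exp((-3) t) + ((1/4)/(-3)) * (exp((-3) t) - 1)
       = 1/12 - 53*exp(-3*t)/60.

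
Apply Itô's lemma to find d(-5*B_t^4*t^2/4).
d(-5*B_t^4*t^2/4) = (5*B_t^2*t*(-B_t^2 - 3*t)/2) dt + (-5*B_t^3*t^2) dB_t

Itô's formula for f(t, x): d f(t, B_t) = (f_t + (1/2) f_xx) dt + f_x dB_t. Compute partials of f(t, x) = -5*t^2*x^4/4:
  f_t(t,x)  = -5*t*x^4/2
  f_x(t,x)  = -5*t^2*x^3
  f_xx(t,x) = -15*t^2*x^2
Assemble drift = f_t + (1/2) f_xx = 5*t*x^2*(-3*t - x^2)/2 and diffusion = f_x = -5*t^2*x^3. Substituting x = B_t:
  d(-5*B_t^4*t^2/4) = (5*B_t^2*t*(-B_t^2 - 3*t)/2) dt + (-5*B_t^3*t^2) dB_t.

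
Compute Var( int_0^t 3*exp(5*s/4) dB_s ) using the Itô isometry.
Var = 18*exp(5*t/2)/5 - 18/5

The Itô integral of a deterministic integrand f(s) has mean 0 because each increment f(s) * (B_{s+ds} - B_s) has mean 0. By the Itô isometry:
  Var( int_0^t f(s) dB_s ) = E[ (int_0^t f(s) dB_s)^2 ] = int_0^t f(s)^2 ds.
Here f(s) = 3*exp(5*s/4), so f(s)^2 = 9*exp(5*s/2). Integrate:
  int_0^t (9*exp(5*s/2)) ds = 18*exp(5*t/2)/5 - 18/5.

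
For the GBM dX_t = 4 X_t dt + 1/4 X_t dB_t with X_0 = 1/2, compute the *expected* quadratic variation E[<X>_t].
E[<X>_t] = exp(129*t/16)/516 - 1/516

<X>_t = int_0^t ((1/4) * X_s)^2 ds. Taking expectation inside the integral: E[<X>_t] = (1/4)^2 * int_0^t E[X_s^2] ds. For GBM, E[X_s^2] = x_0^2 * exp((2 mu + sigma^2) s). Integrating:
  E[<X>_t] = (1/4)^2 * (1/2)^2 * (exp((2*4 + (1/4)^2) t) - 1) / (2*4 + (1/4)^2)
           = (1/4)^2 * (1/2)^2 * (exp((129/16) t) - 1) / (129/16) = exp(129*t/16)/516 - 1/516.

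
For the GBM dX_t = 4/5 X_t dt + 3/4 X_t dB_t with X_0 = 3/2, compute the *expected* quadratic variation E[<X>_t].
E[<X>_t] = 405*exp(173*t/80)/692 - 405/692

<X>_t = int_0^t ((3/4) * X_s)^2 ds. Taking expectation inside the integral: E[<X>_t] = (3/4)^2 * int_0^t E[X_s^2] ds. For GBM, E[X_s^2] = x_0^2 * exp((2 mu + sigma^2) s). Integrating:
  E[<X>_t] = (3/4)^2 * (3/2)^2 * (exp((2*(4/5) + (3/4)^2) t) - 1) / (2*(4/5) + (3/4)^2)
           = (3/4)^2 * (3/2)^2 * (exp((173/80) t) - 1) / (173/80) = 405*exp(173*t/80)/692 - 405/692.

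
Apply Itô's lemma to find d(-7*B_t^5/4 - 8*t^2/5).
d(-7*B_t^5/4 - 8*t^2/5) = (-35*B_t^3/2 - 16*t/5) dt + (-35*B_t^4/4) dB_t

Itô's formula for f(t, x): d f(t, B_t) = (f_t + (1/2) f_xx) dt + f_x dB_t. Compute partials of f(t, x) = -8*t^2/5 - 7*x^5/4:
  f_t(t,x)  = -16*t/5
  f_x(t,x)  = -35*x^4/4
  f_xx(t,x) = -35*x^3
Assemble drift = f_t + (1/2) f_xx = -16*t/5 - 35*x^3/2 and diffusion = f_x = -35*x^4/4. Substituting x = B_t:
  d(-7*B_t^5/4 - 8*t^2/5) = (-35*B_t^3/2 - 16*t/5) dt + (-35*B_t^4/4) dB_t.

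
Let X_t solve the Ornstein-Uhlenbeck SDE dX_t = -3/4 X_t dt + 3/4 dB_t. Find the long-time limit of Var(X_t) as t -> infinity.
lim Var(X_t) = 3/8

The OU SDE dX = -theta X dt + sigma dB admits the integrating factor exp(theta t): d(exp(theta t) X_t) = sigma exp(theta t) dB_t. Integrating from 0 to t gives X_t = x_0 * exp(-theta t) + sigma * int_0^t exp(-theta (t-s)) dB_s for any initial x_0. The Itô integral has variance (by the Itô isometry) sigma^2 * int_0^t exp(-2 theta (t - s)) ds = sigma^2 * (1 - exp(-2 theta t)) / (2 theta), independent of x_0.
With theta = 3/4, sigma = 3/4:
  Var(X_t) = (3/4)^2 * (1 - exp(-2*3/4 t)) / (2 * 3/4) = 3/8 - 3*exp(-3*t/2)/8.
As t -> infinity, exp(-2*3/4 t) -> 0, so the stationary variance is sigma^2 / (2 theta) = 3/8.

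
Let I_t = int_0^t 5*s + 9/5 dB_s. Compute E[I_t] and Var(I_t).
E[I_t] = 0; Var(I_t) = t*(625*t^2 + 675*t + 243)/75

The Itô integral of a deterministic integrand f(s) has mean 0 because each increment f(s) * (B_{s+ds} - B_s) has mean 0. By the Itô isometry:
  Var( int_0^t f(s) dB_s ) = E[ (int_0^t f(s) dB_s)^2 ] = int_0^t f(s)^2 ds.
Here f(s) = 5*s + 9/5, so f(s)^2 = (25*s + 9)^2/25. Integrate:
  int_0^t ((25*s + 9)^2/25) ds = t*(625*t^2 + 675*t + 243)/75.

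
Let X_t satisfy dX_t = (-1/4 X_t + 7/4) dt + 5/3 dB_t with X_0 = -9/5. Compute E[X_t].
E[X_t] = 7 - 44*exp(-t/4)/5

Taking expectations and using E[dB_t] = 0, the mean m(t) = E[X_t] satisfies the ODE m'(t) = a m(t) + b with m(0) = x_0. With a = -1/4, b = 7/4, x_0 = -9/5, the solution is
  m(t) = x_0 * exp(a t) + (b/a) * (exp(a t) - 1)
       = (-9/5) * exp((-1/4) t) + ((7/4)/(-1/4)) * (exp((-1/4) t) - 1)
       = 7 - 44*exp(-t/4)/5.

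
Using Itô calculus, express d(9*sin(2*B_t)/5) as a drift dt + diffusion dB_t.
d(9*sin(2*B_t)/5) = (-18*sin(2*B_t)/5) dt + (18*cos(2*B_t)/5) dB_t

Itô's formula for f(B_t) gives d f(B_t) = f'(B_t) dB_t + (1/2) f''(B_t) dt. Compute derivatives of f(x) = 9*sin(2*x)/5:
  f'(x)  = 18*cos(2*x)/5
  f''(x) = -36*sin(2*x)/5
Substitute x = B_t and multiply the f'' term by 1/2:
  drift     = (1/2) * (-36*sin(2*x)/5) evaluated at B_t = -18*sin(2*B_t)/5
  diffusion = (18*cos(2*x)/5) evaluated at B_t = 18*cos(2*B_t)/5
Therefore d(9*sin(2*B_t)/5) = (-18*sin(2*B_t)/5) dt + (18*cos(2*B_t)/5) dB_t.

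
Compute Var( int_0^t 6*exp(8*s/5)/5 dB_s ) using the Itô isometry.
Var = 9*exp(16*t/5)/20 - 9/20

The Itô integral of a deterministic integrand f(s) has mean 0 because each increment f(s) * (B_{s+ds} - B_s) has mean 0. By the Itô isometry:
  Var( int_0^t f(s) dB_s ) = E[ (int_0^t f(s) dB_s)^2 ] = int_0^t f(s)^2 ds.
Here f(s) = 6*exp(8*s/5)/5, so f(s)^2 = 36*exp(16*s/5)/25. Integrate:
  int_0^t (36*exp(16*s/5)/25) ds = 9*exp(16*t/5)/20 - 9/20.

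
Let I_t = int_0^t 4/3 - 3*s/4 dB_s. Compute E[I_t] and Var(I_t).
E[I_t] = 0; Var(I_t) = t*(27*t^2 - 144*t + 256)/144

The Itô integral of a deterministic integrand f(s) has mean 0 because each increment f(s) * (B_{s+ds} - B_s) has mean 0. By the Itô isometry:
  Var( int_0^t f(s) dB_s ) = E[ (int_0^t f(s) dB_s)^2 ] = int_0^t f(s)^2 ds.
Here f(s) = 4/3 - 3*s/4, so f(s)^2 = (9*s - 16)^2/144. Integrate:
  int_0^t ((9*s - 16)^2/144) ds = t*(27*t^2 - 144*t + 256)/144.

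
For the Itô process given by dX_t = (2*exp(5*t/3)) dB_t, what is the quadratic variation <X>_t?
<X>_t = 6*exp(10*t/3)/5 - 6/5

For an Itô process dX_t = a(t) dt + b(t) dB_t, the quadratic variation is <X>_t = int_0^t b(s)^2 ds (the drift term does not contribute). Here b(s) = 2*exp(5*s/3), so
  b(s)^2 = 4*exp(10*s/3).
Integrating from 0 to t:
  <X>_t = int_0^t (4*exp(10*s/3)) ds = 6*exp(10*t/3)/5 - 6/5.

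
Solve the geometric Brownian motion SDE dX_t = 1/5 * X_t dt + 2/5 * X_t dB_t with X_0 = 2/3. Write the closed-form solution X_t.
X_t = 2/3 * exp((3/25) * t + (2/5) * B_t)

For GBM dX = mu X dt + sigma X dB with X_0 = x_0, apply Itô to Y = log X: dY = (mu - sigma^2/2) dt + sigma dB, so Y_t = log(x_0) + (mu - sigma^2/2) t + sigma B_t and hence X_t = x_0 * exp((mu - sigma^2/2) t + sigma B_t).
With mu = 1/5, sigma = 2/5, x_0 = 2/3, this gives:
  X_t = 2/3 * exp((3/25) * t + (2/5) * B_t).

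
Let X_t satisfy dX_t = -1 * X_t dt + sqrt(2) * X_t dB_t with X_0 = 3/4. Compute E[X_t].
E[X_t] = 3*exp(-t)/4

For GBM dX = mu X dt + sigma X dB with X_0 = x_0, apply Itô to Y = log X: dY = (mu - sigma^2/2) dt + sigma dB, so Y_t = log(x_0) + (mu - sigma^2/2) t + sigma B_t and hence X_t = x_0 * exp((mu - sigma^2/2) t + sigma B_t).
With mu = -1, sigma = sqrt(2), x_0 = 3/4, this gives:
  X_t = 3/4 * exp((-2) * t + (sqrt(2)) * B_t).
Since sigma*B_t ~ Normal(0, sigma^2 t), E[exp(sigma*B_t)] = exp(sigma^2 t / 2); so E[X_t] = x_0 * exp((mu - sigma^2/2) t) * exp(sigma^2 t / 2) = x_0 * exp(mu t) = 3*exp(-t)/4.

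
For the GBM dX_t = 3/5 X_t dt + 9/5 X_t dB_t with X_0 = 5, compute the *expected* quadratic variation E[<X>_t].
E[<X>_t] = 675*exp(111*t/25)/37 - 675/37

<X>_t = int_0^t ((9/5) * X_s)^2 ds. Taking expectation inside the integral: E[<X>_t] = (9/5)^2 * int_0^t E[X_s^2] ds. For GBM, E[X_s^2] = x_0^2 * exp((2 mu + sigma^2) s). Integrating:
  E[<X>_t] = (9/5)^2 * 5^2 * (exp((2*(3/5) + (9/5)^2) t) - 1) / (2*(3/5) + (9/5)^2)
           = (9/5)^2 * 5^2 * (exp((111/25) t) - 1) / (111/25) = 675*exp(111*t/25)/37 - 675/37.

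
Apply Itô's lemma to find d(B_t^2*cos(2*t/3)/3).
d(B_t^2*cos(2*t/3)/3) = (-2*B_t^2*sin(2*t/3)/9 + cos(2*t/3)/3) dt + (2*B_t*cos(2*t/3)/3) dB_t

Itô's formula for f(t, x): d f(t, B_t) = (f_t + (1/2) f_xx) dt + f_x dB_t. Compute partials of f(t, x) = x^2*cos(2*t/3)/3:
  f_t(t,x)  = -2*x^2*sin(2*t/3)/9
  f_x(t,x)  = 2*x*cos(2*t/3)/3
  f_xx(t,x) = 2*cos(2*t/3)/3
Assemble drift = f_t + (1/2) f_xx = -2*x^2*sin(2*t/3)/9 + cos(2*t/3)/3 and diffusion = f_x = 2*x*cos(2*t/3)/3. Substituting x = B_t:
  d(B_t^2*cos(2*t/3)/3) = (-2*B_t^2*sin(2*t/3)/9 + cos(2*t/3)/3) dt + (2*B_t*cos(2*t/3)/3) dB_t.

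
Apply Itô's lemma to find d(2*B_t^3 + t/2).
d(2*B_t^3 + t/2) = (6*B_t + 1/2) dt + (6*B_t^2) dB_t

Itô's formula for f(t, x): d f(t, B_t) = (f_t + (1/2) f_xx) dt + f_x dB_t. Compute partials of f(t, x) = t/2 + 2*x^3:
  f_t(t,x)  = 1/2
  f_x(t,x)  = 6*x^2
  f_xx(t,x) = 12*x
Assemble drift = f_t + (1/2) f_xx = 6*x + 1/2 and diffusion = f_x = 6*x^2. Substituting x = B_t:
  d(2*B_t^3 + t/2) = (6*B_t + 1/2) dt + (6*B_t^2) dB_t.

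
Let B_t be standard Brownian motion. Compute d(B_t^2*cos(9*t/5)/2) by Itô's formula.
d(B_t^2*cos(9*t/5)/2) = (-9*B_t^2*sin(9*t/5)/10 + cos(9*t/5)/2) dt + (B_t*cos(9*t/5)) dB_t

Itô's formula for f(t, x): d f(t, B_t) = (f_t + (1/2) f_xx) dt + f_x dB_t. Compute partials of f(t, x) = x^2*cos(9*t/5)/2:
  f_t(t,x)  = -9*x^2*sin(9*t/5)/10
  f_x(t,x)  = x*cos(9*t/5)
  f_xx(t,x) = cos(9*t/5)
Assemble drift = f_t + (1/2) f_xx = -9*x^2*sin(9*t/5)/10 + cos(9*t/5)/2 and diffusion = f_x = x*cos(9*t/5). Substituting x = B_t:
  d(B_t^2*cos(9*t/5)/2) = (-9*B_t^2*sin(9*t/5)/10 + cos(9*t/5)/2) dt + (B_t*cos(9*t/5)) dB_t.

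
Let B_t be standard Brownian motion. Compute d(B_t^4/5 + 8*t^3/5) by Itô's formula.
d(B_t^4/5 + 8*t^3/5) = (6*B_t^2/5 + 24*t^2/5) dt + (4*B_t^3/5) dB_t

Itô's formula for f(t, x): d f(t, B_t) = (f_t + (1/2) f_xx) dt + f_x dB_t. Compute partials of f(t, x) = 8*t^3/5 + x^4/5:
  f_t(t,x)  = 24*t^2/5
  f_x(t,x)  = 4*x^3/5
  f_xx(t,x) = 12*x^2/5
Assemble drift = f_t + (1/2) f_xx = 24*t^2/5 + 6*x^2/5 and diffusion = f_x = 4*x^3/5. Substituting x = B_t:
  d(B_t^4/5 + 8*t^3/5) = (6*B_t^2/5 + 24*t^2/5) dt + (4*B_t^3/5) dB_t.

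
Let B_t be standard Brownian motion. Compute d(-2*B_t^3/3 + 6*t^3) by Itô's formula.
d(-2*B_t^3/3 + 6*t^3) = (-2*B_t + 18*t^2) dt + (-2*B_t^2) dB_t

Itô's formula for f(t, x): d f(t, B_t) = (f_t + (1/2) f_xx) dt + f_x dB_t. Compute partials of f(t, x) = 6*t^3 - 2*x^3/3:
  f_t(t,x)  = 18*t^2
  f_x(t,x)  = -2*x^2
  f_xx(t,x) = -4*x
Assemble drift = f_t + (1/2) f_xx = 18*t^2 - 2*x and diffusion = f_x = -2*x^2. Substituting x = B_t:
  d(-2*B_t^3/3 + 6*t^3) = (-2*B_t + 18*t^2) dt + (-2*B_t^2) dB_t.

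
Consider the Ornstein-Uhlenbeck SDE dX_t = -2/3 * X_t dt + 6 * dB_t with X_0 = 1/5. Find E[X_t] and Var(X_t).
E[X_t] = exp(-2*t/3)/5; Var(X_t) = 27 - 27*exp(-4*t/3)

The OU SDE dX = -theta X dt + sigma dB admits the integrating factor exp(theta t): d(exp(theta t) X_t) = sigma exp(theta t) dB_t. Integrating from 0 to t:
  X_t = x_0 * exp(-theta t) + sigma * int_0^t exp(-theta (t-s)) dB_s.
The Itô integral has mean 0 and (by the Itô isometry) variance sigma^2 * int_0^t exp(-2 theta (t - s)) ds = sigma^2 * (1 - exp(-2 theta t)) / (2 theta).
With theta = 2/3, sigma = 6, x_0 = 1/5:
  E[X_t] = 1/5 * exp(-2/3 t) = exp(-2*t/3)/5
  Var(X_t) = (6)^2 * (1 - exp(-2*2/3 t)) / (2 * 2/3) = 27 - 27*exp(-4*t/3).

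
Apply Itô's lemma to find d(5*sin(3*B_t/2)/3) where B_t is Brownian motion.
d(5*sin(3*B_t/2)/3) = (-15*sin(3*B_t/2)/8) dt + (5*cos(3*B_t/2)/2) dB_t

Itô's formula for f(B_t) gives d f(B_t) = f'(B_t) dB_t + (1/2) f''(B_t) dt. Compute derivatives of f(x) = 5*sin(3*x/2)/3:
  f'(x)  = 5*cos(3*x/2)/2
  f''(x) = -15*sin(3*x/2)/4
Substitute x = B_t and multiply the f'' term by 1/2:
  drift     = (1/2) * (-15*sin(3*x/2)/4) evaluated at B_t = -15*sin(3*B_t/2)/8
  diffusion = (5*cos(3*x/2)/2) evaluated at B_t = 5*cos(3*B_t/2)/2
Therefore d(5*sin(3*B_t/2)/3) = (-15*sin(3*B_t/2)/8) dt + (5*cos(3*B_t/2)/2) dB_t.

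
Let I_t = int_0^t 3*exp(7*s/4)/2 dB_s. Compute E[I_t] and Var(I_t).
E[I_t] = 0; Var(I_t) = 9*exp(7*t/2)/14 - 9/14

The Itô integral of a deterministic integrand f(s) has mean 0 because each increment f(s) * (B_{s+ds} - B_s) has mean 0. By the Itô isometry:
  Var( int_0^t f(s) dB_s ) = E[ (int_0^t f(s) dB_s)^2 ] = int_0^t f(s)^2 ds.
Here f(s) = 3*exp(7*s/4)/2, so f(s)^2 = 9*exp(7*s/2)/4. Integrate:
  int_0^t (9*exp(7*s/2)/4) ds = 9*exp(7*t/2)/14 - 9/14.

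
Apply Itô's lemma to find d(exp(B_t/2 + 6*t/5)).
d(exp(B_t/2 + 6*t/5)) = (53*exp(B_t/2 + 6*t/5)/40) dt + (exp(B_t/2 + 6*t/5)/2) dB_t

Itô's formula for f(t, x): d f(t, B_t) = (f_t + (1/2) f_xx) dt + f_x dB_t. Compute partials of f(t, x) = exp(6*t/5 + x/2):
  f_t(t,x)  = 6*exp(6*t/5 + x/2)/5
  f_x(t,x)  = exp(6*t/5 + x/2)/2
  f_xx(t,x) = exp(6*t/5 + x/2)/4
Assemble drift = f_t + (1/2) f_xx = 53*exp(6*t/5 + x/2)/40 and diffusion = f_x = exp(6*t/5 + x/2)/2. Substituting x = B_t:
  d(exp(B_t/2 + 6*t/5)) = (53*exp(B_t/2 + 6*t/5)/40) dt + (exp(B_t/2 + 6*t/5)/2) dB_t.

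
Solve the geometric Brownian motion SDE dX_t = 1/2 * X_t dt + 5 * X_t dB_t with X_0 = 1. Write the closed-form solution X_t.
X_t = 1 * exp((-12) * t + (5) * B_t)

For GBM dX = mu X dt + sigma X dB with X_0 = x_0, apply Itô to Y = log X: dY = (mu - sigma^2/2) dt + sigma dB, so Y_t = log(x_0) + (mu - sigma^2/2) t + sigma B_t and hence X_t = x_0 * exp((mu - sigma^2/2) t + sigma B_t).
With mu = 1/2, sigma = 5, x_0 = 1, this gives:
  X_t = 1 * exp((-12) * t + (5) * B_t).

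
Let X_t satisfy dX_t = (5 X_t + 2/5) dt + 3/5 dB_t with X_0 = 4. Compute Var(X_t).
Var(X_t) = 9*exp(10*t)/250 - 9/250

The variance V(t) = Var(X_t) satisfies V'(t) = 2 a V(t) + c^2 with V(0) = 0 (drift coefficient is linear in X, diffusion is constant). With a = 5, c = 3/5, the solution is
  V(t) = (c^2 / (2 a)) * (exp(2 a t) - 1)
       = ((3/5)^2 / (2*5)) * (exp(10 t) - 1)
       = 9*exp(10*t)/250 - 9/250.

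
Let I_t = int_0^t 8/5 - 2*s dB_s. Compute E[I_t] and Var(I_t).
E[I_t] = 0; Var(I_t) = 4*t*(25*t^2 - 60*t + 48)/75

The Itô integral of a deterministic integrand f(s) has mean 0 because each increment f(s) * (B_{s+ds} - B_s) has mean 0. By the Itô isometry:
  Var( int_0^t f(s) dB_s ) = E[ (int_0^t f(s) dB_s)^2 ] = int_0^t f(s)^2 ds.
Here f(s) = 8/5 - 2*s, so f(s)^2 = 4*(5*s - 4)^2/25. Integrate:
  int_0^t (4*(5*s - 4)^2/25) ds = 4*t*(25*t^2 - 60*t + 48)/75.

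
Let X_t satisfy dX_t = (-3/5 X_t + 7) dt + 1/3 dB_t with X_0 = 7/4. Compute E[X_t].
E[X_t] = 35/3 - 119*exp(-3*t/5)/12

Taking expectations and using E[dB_t] = 0, the mean m(t) = E[X_t] satisfies the ODE m'(t) = a m(t) + b with m(0) = x_0. With a = -3/5, b = 7, x_0 = 7/4, the solution is
  m(t) = x_0 * exp(a t) + (b/a) * (exp(a t) - 1)
       = (7/4) * exp((-3/5) t) + (7/(-3/5)) * (exp((-3/5) t) - 1)
       = 35/3 - 119*exp(-3*t/5)/12.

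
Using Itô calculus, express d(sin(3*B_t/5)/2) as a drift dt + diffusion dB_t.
d(sin(3*B_t/5)/2) = (-9*sin(3*B_t/5)/100) dt + (3*cos(3*B_t/5)/10) dB_t

Itô's formula for f(B_t) gives d f(B_t) = f'(B_t) dB_t + (1/2) f''(B_t) dt. Compute derivatives of f(x) = sin(3*x/5)/2:
  f'(x)  = 3*cos(3*x/5)/10
  f''(x) = -9*sin(3*x/5)/50
Substitute x = B_t and multiply the f'' term by 1/2:
  drift     = (1/2) * (-9*sin(3*x/5)/50) evaluated at B_t = -9*sin(3*B_t/5)/100
  diffusion = (3*cos(3*x/5)/10) evaluated at B_t = 3*cos(3*B_t/5)/10
Therefore d(sin(3*B_t/5)/2) = (-9*sin(3*B_t/5)/100) dt + (3*cos(3*B_t/5)/10) dB_t.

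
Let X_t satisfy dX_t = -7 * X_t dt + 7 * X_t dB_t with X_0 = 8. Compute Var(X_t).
Var(X_t) = (64*exp(49*t) - 64)*exp(-14*t)

For GBM dX = mu X dt + sigma X dB with X_0 = x_0, apply Itô to Y = log X: dY = (mu - sigma^2/2) dt + sigma dB, so Y_t = log(x_0) + (mu - sigma^2/2) t + sigma B_t and hence X_t = x_0 * exp((mu - sigma^2/2) t + sigma B_t).
With mu = -7, sigma = 7, x_0 = 8, this gives:
  X_t = 8 * exp((-63/2) * t + (7) * B_t).
Since sigma*B_t ~ Normal(0, sigma^2 t), E[exp(sigma*B_t)] = exp(sigma^2 t / 2); so E[X_t] = x_0 * exp((mu - sigma^2/2) t) * exp(sigma^2 t / 2) = x_0 * exp(mu t) = 8*exp(-7*t).
Var(X_t) = E[X_t^2] - (E[X_t])^2 = x_0^2 * exp(2 mu t) * (exp(sigma^2 t) - 1) = (64*exp(49*t) - 64)*exp(-14*t).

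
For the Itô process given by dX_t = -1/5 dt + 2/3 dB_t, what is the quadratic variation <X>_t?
<X>_t = 4*t/9

For an Itô process dX_t = a(t) dt + b(t) dB_t, the quadratic variation is <X>_t = int_0^t b(s)^2 ds (the drift term does not contribute). Here b(s) = 2/3, so
  b(s)^2 = 4/9.
Integrating from 0 to t:
  <X>_t = int_0^t (4/9) ds = 4*t/9.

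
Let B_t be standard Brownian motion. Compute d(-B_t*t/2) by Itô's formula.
d(-B_t*t/2) = (-B_t/2) dt + (-t/2) dB_t

Itô's formula for f(t, x): d f(t, B_t) = (f_t + (1/2) f_xx) dt + f_x dB_t. Compute partials of f(t, x) = -t*x/2:
  f_t(t,x)  = -x/2
  f_x(t,x)  = -t/2
  f_xx(t,x) = 0
Assemble drift = f_t + (1/2) f_xx = -x/2 and diffusion = f_x = -t/2. Substituting x = B_t:
  d(-B_t*t/2) = (-B_t/2) dt + (-t/2) dB_t.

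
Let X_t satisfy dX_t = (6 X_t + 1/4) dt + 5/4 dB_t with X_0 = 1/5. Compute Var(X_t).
Var(X_t) = 25*exp(12*t)/192 - 25/192

The variance V(t) = Var(X_t) satisfies V'(t) = 2 a V(t) + c^2 with V(0) = 0 (drift coefficient is linear in X, diffusion is constant). With a = 6, c = 5/4, the solution is
  V(t) = (c^2 / (2 a)) * (exp(2 a t) - 1)
       = ((5/4)^2 / (2*6)) * (exp(12 t) - 1)
       = 25*exp(12*t)/192 - 25/192.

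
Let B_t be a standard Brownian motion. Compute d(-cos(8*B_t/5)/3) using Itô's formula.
d(-cos(8*B_t/5)/3) = (32*cos(8*B_t/5)/75) dt + (8*sin(8*B_t/5)/15) dB_t

Itô's formula for f(B_t) gives d f(B_t) = f'(B_t) dB_t + (1/2) f''(B_t) dt. Compute derivatives of f(x) = -cos(8*x/5)/3:
  f'(x)  = 8*sin(8*x/5)/15
  f''(x) = 64*cos(8*x/5)/75
Substitute x = B_t and multiply the f'' term by 1/2:
  drift     = (1/2) * (64*cos(8*x/5)/75) evaluated at B_t = 32*cos(8*B_t/5)/75
  diffusion = (8*sin(8*x/5)/15) evaluated at B_t = 8*sin(8*B_t/5)/15
Therefore d(-cos(8*B_t/5)/3) = (32*cos(8*B_t/5)/75) dt + (8*sin(8*B_t/5)/15) dB_t.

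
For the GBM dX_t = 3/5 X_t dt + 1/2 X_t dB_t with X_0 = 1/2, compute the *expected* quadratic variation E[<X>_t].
E[<X>_t] = 5*exp(29*t/20)/116 - 5/116

<X>_t = int_0^t ((1/2) * X_s)^2 ds. Taking expectation inside the integral: E[<X>_t] = (1/2)^2 * int_0^t E[X_s^2] ds. For GBM, E[X_s^2] = x_0^2 * exp((2 mu + sigma^2) s). Integrating:
  E[<X>_t] = (1/2)^2 * (1/2)^2 * (exp((2*(3/5) + (1/2)^2) t) - 1) / (2*(3/5) + (1/2)^2)
           = (1/2)^2 * (1/2)^2 * (exp((29/20) t) - 1) / (29/20) = 5*exp(29*t/20)/116 - 5/116.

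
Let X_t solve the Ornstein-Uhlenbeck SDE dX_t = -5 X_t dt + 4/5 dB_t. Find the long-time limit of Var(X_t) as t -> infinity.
lim Var(X_t) = 8/125

The OU SDE dX = -theta X dt + sigma dB admits the integrating factor exp(theta t): d(exp(theta t) X_t) = sigma exp(theta t) dB_t. Integrating from 0 to t gives X_t = x_0 * exp(-theta t) + sigma * int_0^t exp(-theta (t-s)) dB_s for any initial x_0. The Itô integral has variance (by the Itô isometry) sigma^2 * int_0^t exp(-2 theta (t - s)) ds = sigma^2 * (1 - exp(-2 theta t)) / (2 theta), independent of x_0.
With theta = 5, sigma = 4/5:
  Var(X_t) = (4/5)^2 * (1 - exp(-2*5 t)) / (2 * 5) = 8/125 - 8*exp(-10*t)/125.
As t -> infinity, exp(-2*5 t) -> 0, so the stationary variance is sigma^2 / (2 theta) = 8/125.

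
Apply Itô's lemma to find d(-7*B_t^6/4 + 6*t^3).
d(-7*B_t^6/4 + 6*t^3) = (-105*B_t^4/4 + 18*t^2) dt + (-21*B_t^5/2) dB_t

Itô's formula for f(t, x): d f(t, B_t) = (f_t + (1/2) f_xx) dt + f_x dB_t. Compute partials of f(t, x) = 6*t^3 - 7*x^6/4:
  f_t(t,x)  = 18*t^2
  f_x(t,x)  = -21*x^5/2
  f_xx(t,x) = -105*x^4/2
Assemble drift = f_t + (1/2) f_xx = 18*t^2 - 105*x^4/4 and diffusion = f_x = -21*x^5/2. Substituting x = B_t:
  d(-7*B_t^6/4 + 6*t^3) = (-105*B_t^4/4 + 18*t^2) dt + (-21*B_t^5/2) dB_t.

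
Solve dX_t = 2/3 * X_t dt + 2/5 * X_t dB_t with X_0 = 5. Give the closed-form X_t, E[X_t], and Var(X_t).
X_t = 5 * exp((44/75) t + (2/5) B_t); E[X_t] = 5*exp(2*t/3); Var(X_t) = 25*(exp(4*t/25) - 1)*exp(4*t/3)

For GBM dX = mu X dt + sigma X dB with X_0 = x_0, apply Itô to Y = log X: dY = (mu - sigma^2/2) dt + sigma dB, so Y_t = log(x_0) + (mu - sigma^2/2) t + sigma B_t and hence X_t = x_0 * exp((mu - sigma^2/2) t + sigma B_t).
With mu = 2/3, sigma = 2/5, x_0 = 5, this gives:
  X_t = 5 * exp((44/75) * t + (2/5) * B_t).
Since sigma*B_t ~ Normal(0, sigma^2 t), E[exp(sigma*B_t)] = exp(sigma^2 t / 2); so E[X_t] = x_0 * exp((mu - sigma^2/2) t) * exp(sigma^2 t / 2) = x_0 * exp(mu t) = 5*exp(2*t/3).
Var(X_t) = E[X_t^2] - (E[X_t])^2 = x_0^2 * exp(2 mu t) * (exp(sigma^2 t) - 1) = 25*(exp(4*t/25) - 1)*exp(4*t/3).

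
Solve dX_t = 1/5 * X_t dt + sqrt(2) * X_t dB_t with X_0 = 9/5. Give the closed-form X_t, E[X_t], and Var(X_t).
X_t = 9/5 * exp((-4/5) t + (sqrt(2)) B_t); E[X_t] = 9*exp(t/5)/5; Var(X_t) = 81*(exp(2*t) - 1)*exp(2*t/5)/25

For GBM dX = mu X dt + sigma X dB with X_0 = x_0, apply Itô to Y = log X: dY = (mu - sigma^2/2) dt + sigma dB, so Y_t = log(x_0) + (mu - sigma^2/2) t + sigma B_t and hence X_t = x_0 * exp((mu - sigma^2/2) t + sigma B_t).
With mu = 1/5, sigma = sqrt(2), x_0 = 9/5, this gives:
  X_t = 9/5 * exp((-4/5) * t + (sqrt(2)) * B_t).
Since sigma*B_t ~ Normal(0, sigma^2 t), E[exp(sigma*B_t)] = exp(sigma^2 t / 2); so E[X_t] = x_0 * exp((mu - sigma^2/2) t) * exp(sigma^2 t / 2) = x_0 * exp(mu t) = 9*exp(t/5)/5.
Var(X_t) = E[X_t^2] - (E[X_t])^2 = x_0^2 * exp(2 mu t) * (exp(sigma^2 t) - 1) = 81*(exp(2*t) - 1)*exp(2*t/5)/25.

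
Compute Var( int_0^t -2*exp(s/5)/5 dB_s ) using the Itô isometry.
Var = 2*exp(2*t/5)/5 - 2/5

The Itô integral of a deterministic integrand f(s) has mean 0 because each increment f(s) * (B_{s+ds} - B_s) has mean 0. By the Itô isometry:
  Var( int_0^t f(s) dB_s ) = E[ (int_0^t f(s) dB_s)^2 ] = int_0^t f(s)^2 ds.
Here f(s) = -2*exp(s/5)/5, so f(s)^2 = 4*exp(2*s/5)/25. Integrate:
  int_0^t (4*exp(2*s/5)/25) ds = 2*exp(2*t/5)/5 - 2/5.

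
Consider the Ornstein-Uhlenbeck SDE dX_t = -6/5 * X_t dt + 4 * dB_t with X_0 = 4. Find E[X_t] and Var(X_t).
E[X_t] = 4*exp(-6*t/5); Var(X_t) = 20/3 - 20*exp(-12*t/5)/3

The OU SDE dX = -theta X dt + sigma dB admits the integrating factor exp(theta t): d(exp(theta t) X_t) = sigma exp(theta t) dB_t. Integrating from 0 to t:
  X_t = x_0 * exp(-theta t) + sigma * int_0^t exp(-theta (t-s)) dB_s.
The Itô integral has mean 0 and (by the Itô isometry) variance sigma^2 * int_0^t exp(-2 theta (t - s)) ds = sigma^2 * (1 - exp(-2 theta t)) / (2 theta).
With theta = 6/5, sigma = 4, x_0 = 4:
  E[X_t] = 4 * exp(-6/5 t) = 4*exp(-6*t/5)
  Var(X_t) = (4)^2 * (1 - exp(-2*6/5 t)) / (2 * 6/5) = 20/3 - 20*exp(-12*t/5)/3.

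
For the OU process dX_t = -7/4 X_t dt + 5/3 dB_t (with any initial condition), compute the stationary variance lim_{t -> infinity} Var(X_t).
lim Var(X_t) = 50/63

The OU SDE dX = -theta X dt + sigma dB admits the integrating factor exp(theta t): d(exp(theta t) X_t) = sigma exp(theta t) dB_t. Integrating from 0 to t gives X_t = x_0 * exp(-theta t) + sigma * int_0^t exp(-theta (t-s)) dB_s for any initial x_0. The Itô integral has variance (by the Itô isometry) sigma^2 * int_0^t exp(-2 theta (t - s)) ds = sigma^2 * (1 - exp(-2 theta t)) / (2 theta), independent of x_0.
With theta = 7/4, sigma = 5/3:
  Var(X_t) = (5/3)^2 * (1 - exp(-2*7/4 t)) / (2 * 7/4) = 50/63 - 50*exp(-7*t/2)/63.
As t -> infinity, exp(-2*7/4 t) -> 0, so the stationary variance is sigma^2 / (2 theta) = 50/63.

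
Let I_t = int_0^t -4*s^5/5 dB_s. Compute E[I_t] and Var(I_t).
E[I_t] = 0; Var(I_t) = 16*t^11/275

The Itô integral of a deterministic integrand f(s) has mean 0 because each increment f(s) * (B_{s+ds} - B_s) has mean 0. By the Itô isometry:
  Var( int_0^t f(s) dB_s ) = E[ (int_0^t f(s) dB_s)^2 ] = int_0^t f(s)^2 ds.
Here f(s) = -4*s^5/5, so f(s)^2 = 16*s^10/25. Integrate:
  int_0^t (16*s^10/25) ds = 16*t^11/275.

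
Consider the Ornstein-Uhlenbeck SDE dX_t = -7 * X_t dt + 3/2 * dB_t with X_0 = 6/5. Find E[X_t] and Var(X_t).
E[X_t] = 6*exp(-7*t)/5; Var(X_t) = 9/56 - 9*exp(-14*t)/56

The OU SDE dX = -theta X dt + sigma dB admits the integrating factor exp(theta t): d(exp(theta t) X_t) = sigma exp(theta t) dB_t. Integrating from 0 to t:
  X_t = x_0 * exp(-theta t) + sigma * int_0^t exp(-theta (t-s)) dB_s.
The Itô integral has mean 0 and (by the Itô isometry) variance sigma^2 * int_0^t exp(-2 theta (t - s)) ds = sigma^2 * (1 - exp(-2 theta t)) / (2 theta).
With theta = 7, sigma = 3/2, x_0 = 6/5:
  E[X_t] = 6/5 * exp(-7 t) = 6*exp(-7*t)/5
  Var(X_t) = (3/2)^2 * (1 - exp(-2*7 t)) / (2 * 7) = 9/56 - 9*exp(-14*t)/56.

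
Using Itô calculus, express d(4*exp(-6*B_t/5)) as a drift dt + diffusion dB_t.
d(4*exp(-6*B_t/5)) = (72*exp(-6*B_t/5)/25) dt + (-24*exp(-6*B_t/5)/5) dB_t

Itô's formula for f(B_t) gives d f(B_t) = f'(B_t) dB_t + (1/2) f''(B_t) dt. Compute derivatives of f(x) = 4*exp(-6*x/5):
  f'(x)  = -24*exp(-6*x/5)/5
  f''(x) = 144*exp(-6*x/5)/25
Substitute x = B_t and multiply the f'' term by 1/2:
  drift     = (1/2) * (144*exp(-6*x/5)/25) evaluated at B_t = 72*exp(-6*B_t/5)/25
  diffusion = (-24*exp(-6*x/5)/5) evaluated at B_t = -24*exp(-6*B_t/5)/5
Therefore d(4*exp(-6*B_t/5)) = (72*exp(-6*B_t/5)/25) dt + (-24*exp(-6*B_t/5)/5) dB_t.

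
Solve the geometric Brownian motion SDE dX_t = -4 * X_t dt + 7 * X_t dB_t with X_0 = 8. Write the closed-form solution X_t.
X_t = 8 * exp((-57/2) * t + (7) * B_t)

For GBM dX = mu X dt + sigma X dB with X_0 = x_0, apply Itô to Y = log X: dY = (mu - sigma^2/2) dt + sigma dB, so Y_t = log(x_0) + (mu - sigma^2/2) t + sigma B_t and hence X_t = x_0 * exp((mu - sigma^2/2) t + sigma B_t).
With mu = -4, sigma = 7, x_0 = 8, this gives:
  X_t = 8 * exp((-57/2) * t + (7) * B_t).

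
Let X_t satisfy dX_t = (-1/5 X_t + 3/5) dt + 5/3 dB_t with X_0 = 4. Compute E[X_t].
E[X_t] = 3 + exp(-t/5)

Taking expectations and using E[dB_t] = 0, the mean m(t) = E[X_t] satisfies the ODE m'(t) = a m(t) + b with m(0) = x_0. With a = -1/5, b = 3/5, x_0 = 4, the solution is
  m(t) = x_0 * exp(a t) + (b/a) * (exp(a t) - 1)
       = 4 * exp((-1/5) t) + ((3/5)/(-1/5)) * (exp((-1/5) t) - 1)
       = 3 + exp(-t/5).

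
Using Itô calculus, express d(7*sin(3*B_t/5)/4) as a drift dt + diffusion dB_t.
d(7*sin(3*B_t/5)/4) = (-63*sin(3*B_t/5)/200) dt + (21*cos(3*B_t/5)/20) dB_t

Itô's formula for f(B_t) gives d f(B_t) = f'(B_t) dB_t + (1/2) f''(B_t) dt. Compute derivatives of f(x) = 7*sin(3*x/5)/4:
  f'(x)  = 21*cos(3*x/5)/20
  f''(x) = -63*sin(3*x/5)/100
Substitute x = B_t and multiply the f'' term by 1/2:
  drift     = (1/2) * (-63*sin(3*x/5)/100) evaluated at B_t = -63*sin(3*B_t/5)/200
  diffusion = (21*cos(3*x/5)/20) evaluated at B_t = 21*cos(3*B_t/5)/20
Therefore d(7*sin(3*B_t/5)/4) = (-63*sin(3*B_t/5)/200) dt + (21*cos(3*B_t/5)/20) dB_t.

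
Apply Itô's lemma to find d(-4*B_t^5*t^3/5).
d(-4*B_t^5*t^3/5) = (B_t^3*t^2*(-12*B_t^2/5 - 8*t)) dt + (-4*B_t^4*t^3) dB_t

Itô's formula for f(t, x): d f(t, B_t) = (f_t + (1/2) f_xx) dt + f_x dB_t. Compute partials of f(t, x) = -4*t^3*x^5/5:
  f_t(t,x)  = -12*t^2*x^5/5
  f_x(t,x)  = -4*t^3*x^4
  f_xx(t,x) = -16*t^3*x^3
Assemble drift = f_t + (1/2) f_xx = t^2*x^3*(-8*t - 12*x^2/5) and diffusion = f_x = -4*t^3*x^4. Substituting x = B_t:
  d(-4*B_t^5*t^3/5) = (B_t^3*t^2*(-12*B_t^2/5 - 8*t)) dt + (-4*B_t^4*t^3) dB_t.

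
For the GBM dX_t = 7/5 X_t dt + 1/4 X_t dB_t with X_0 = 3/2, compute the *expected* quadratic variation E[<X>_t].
E[<X>_t] = 45*exp(229*t/80)/916 - 45/916

<X>_t = int_0^t ((1/4) * X_s)^2 ds. Taking expectation inside the integral: E[<X>_t] = (1/4)^2 * int_0^t E[X_s^2] ds. For GBM, E[X_s^2] = x_0^2 * exp((2 mu + sigma^2) s). Integrating:
  E[<X>_t] = (1/4)^2 * (3/2)^2 * (exp((2*(7/5) + (1/4)^2) t) - 1) / (2*(7/5) + (1/4)^2)
           = (1/4)^2 * (3/2)^2 * (exp((229/80) t) - 1) / (229/80) = 45*exp(229*t/80)/916 - 45/916.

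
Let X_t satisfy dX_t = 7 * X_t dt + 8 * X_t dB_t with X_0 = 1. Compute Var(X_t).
Var(X_t) = exp(78*t) - exp(14*t)

For GBM dX = mu X dt + sigma X dB with X_0 = x_0, apply Itô to Y = log X: dY = (mu - sigma^2/2) dt + sigma dB, so Y_t = log(x_0) + (mu - sigma^2/2) t + sigma B_t and hence X_t = x_0 * exp((mu - sigma^2/2) t + sigma B_t).
With mu = 7, sigma = 8, x_0 = 1, this gives:
  X_t = 1 * exp((-25) * t + (8) * B_t).
Since sigma*B_t ~ Normal(0, sigma^2 t), E[exp(sigma*B_t)] = exp(sigma^2 t / 2); so E[X_t] = x_0 * exp((mu - sigma^2/2) t) * exp(sigma^2 t / 2) = x_0 * exp(mu t) = exp(7*t).
Var(X_t) = E[X_t^2] - (E[X_t])^2 = x_0^2 * exp(2 mu t) * (exp(sigma^2 t) - 1) = exp(78*t) - exp(14*t).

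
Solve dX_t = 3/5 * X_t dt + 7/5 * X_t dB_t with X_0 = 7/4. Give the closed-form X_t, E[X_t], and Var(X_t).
X_t = 7/4 * exp((-19/50) t + (7/5) B_t); E[X_t] = 7*exp(3*t/5)/4; Var(X_t) = 49*(exp(49*t/25) - 1)*exp(6*t/5)/16

For GBM dX = mu X dt + sigma X dB with X_0 = x_0, apply Itô to Y = log X: dY = (mu - sigma^2/2) dt + sigma dB, so Y_t = log(x_0) + (mu - sigma^2/2) t + sigma B_t and hence X_t = x_0 * exp((mu - sigma^2/2) t + sigma B_t).
With mu = 3/5, sigma = 7/5, x_0 = 7/4, this gives:
  X_t = 7/4 * exp((-19/50) * t + (7/5) * B_t).
Since sigma*B_t ~ Normal(0, sigma^2 t), E[exp(sigma*B_t)] = exp(sigma^2 t / 2); so E[X_t] = x_0 * exp((mu - sigma^2/2) t) * exp(sigma^2 t / 2) = x_0 * exp(mu t) = 7*exp(3*t/5)/4.
Var(X_t) = E[X_t^2] - (E[X_t])^2 = x_0^2 * exp(2 mu t) * (exp(sigma^2 t) - 1) = 49*(exp(49*t/25) - 1)*exp(6*t/5)/16.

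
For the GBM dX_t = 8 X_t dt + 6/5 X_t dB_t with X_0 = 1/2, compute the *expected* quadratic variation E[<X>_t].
E[<X>_t] = 9*exp(436*t/25)/436 - 9/436

<X>_t = int_0^t ((6/5) * X_s)^2 ds. Taking expectation inside the integral: E[<X>_t] = (6/5)^2 * int_0^t E[X_s^2] ds. For GBM, E[X_s^2] = x_0^2 * exp((2 mu + sigma^2) s). Integrating:
  E[<X>_t] = (6/5)^2 * (1/2)^2 * (exp((2*8 + (6/5)^2) t) - 1) / (2*8 + (6/5)^2)
           = (6/5)^2 * (1/2)^2 * (exp((436/25) t) - 1) / (436/25) = 9*exp(436*t/25)/436 - 9/436.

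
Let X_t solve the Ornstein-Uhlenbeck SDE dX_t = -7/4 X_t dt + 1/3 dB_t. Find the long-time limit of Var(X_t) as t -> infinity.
lim Var(X_t) = 2/63

The OU SDE dX = -theta X dt + sigma dB admits the integrating factor exp(theta t): d(exp(theta t) X_t) = sigma exp(theta t) dB_t. Integrating from 0 to t gives X_t = x_0 * exp(-theta t) + sigma * int_0^t exp(-theta (t-s)) dB_s for any initial x_0. The Itô integral has variance (by the Itô isometry) sigma^2 * int_0^t exp(-2 theta (t - s)) ds = sigma^2 * (1 - exp(-2 theta t)) / (2 theta), independent of x_0.
With theta = 7/4, sigma = 1/3:
  Var(X_t) = (1/3)^2 * (1 - exp(-2*7/4 t)) / (2 * 7/4) = 2/63 - 2*exp(-7*t/2)/63.
As t -> infinity, exp(-2*7/4 t) -> 0, so the stationary variance is sigma^2 / (2 theta) = 2/63.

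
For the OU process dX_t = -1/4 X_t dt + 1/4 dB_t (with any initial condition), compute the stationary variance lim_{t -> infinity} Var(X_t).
lim Var(X_t) = 1/8

The OU SDE dX = -theta X dt + sigma dB admits the integrating factor exp(theta t): d(exp(theta t) X_t) = sigma exp(theta t) dB_t. Integrating from 0 to t gives X_t = x_0 * exp(-theta t) + sigma * int_0^t exp(-theta (t-s)) dB_s for any initial x_0. The Itô integral has variance (by the Itô isometry) sigma^2 * int_0^t exp(-2 theta (t - s)) ds = sigma^2 * (1 - exp(-2 theta t)) / (2 theta), independent of x_0.
With theta = 1/4, sigma = 1/4:
  Var(X_t) = (1/4)^2 * (1 - exp(-2*1/4 t)) / (2 * 1/4) = 1/8 - exp(-t/2)/8.
As t -> infinity, exp(-2*1/4 t) -> 0, so the stationary variance is sigma^2 / (2 theta) = 1/8.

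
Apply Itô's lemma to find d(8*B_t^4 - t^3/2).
d(8*B_t^4 - t^3/2) = (48*B_t^2 - 3*t^2/2) dt + (32*B_t^3) dB_t

Itô's formula for f(t, x): d f(t, B_t) = (f_t + (1/2) f_xx) dt + f_x dB_t. Compute partials of f(t, x) = -t^3/2 + 8*x^4:
  f_t(t,x)  = -3*t^2/2
  f_x(t,x)  = 32*x^3
  f_xx(t,x) = 96*x^2
Assemble drift = f_t + (1/2) f_xx = -3*t^2/2 + 48*x^2 and diffusion = f_x = 32*x^3. Substituting x = B_t:
  d(8*B_t^4 - t^3/2) = (48*B_t^2 - 3*t^2/2) dt + (32*B_t^3) dB_t.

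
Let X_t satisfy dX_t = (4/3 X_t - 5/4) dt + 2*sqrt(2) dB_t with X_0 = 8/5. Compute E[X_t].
E[X_t] = 53*exp(4*t/3)/80 + 15/16

Taking expectations and using E[dB_t] = 0, the mean m(t) = E[X_t] satisfies the ODE m'(t) = a m(t) + b with m(0) = x_0. With a = 4/3, b = -5/4, x_0 = 8/5, the solution is
  m(t) = x_0 * exp(a t) + (b/a) * (exp(a t) - 1)
       = (8/5) * exp((4/3) t) + ((-5/4)/(4/3)) * (exp((4/3) t) - 1)
       = 53*exp(4*t/3)/80 + 15/16.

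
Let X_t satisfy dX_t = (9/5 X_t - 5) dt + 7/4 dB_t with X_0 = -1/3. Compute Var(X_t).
Var(X_t) = 245*exp(18*t/5)/288 - 245/288

The variance V(t) = Var(X_t) satisfies V'(t) = 2 a V(t) + c^2 with V(0) = 0 (drift coefficient is linear in X, diffusion is constant). With a = 9/5, c = 7/4, the solution is
  V(t) = (c^2 / (2 a)) * (exp(2 a t) - 1)
       = ((7/4)^2 / (2*(9/5))) * (exp((18/5) t) - 1)
       = 245*exp(18*t/5)/288 - 245/288.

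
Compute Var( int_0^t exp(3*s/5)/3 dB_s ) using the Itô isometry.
Var = 5*exp(6*t/5)/54 - 5/54

The Itô integral of a deterministic integrand f(s) has mean 0 because each increment f(s) * (B_{s+ds} - B_s) has mean 0. By the Itô isometry:
  Var( int_0^t f(s) dB_s ) = E[ (int_0^t f(s) dB_s)^2 ] = int_0^t f(s)^2 ds.
Here f(s) = exp(3*s/5)/3, so f(s)^2 = exp(6*s/5)/9. Integrate:
  int_0^t (exp(6*s/5)/9) ds = 5*exp(6*t/5)/54 - 5/54.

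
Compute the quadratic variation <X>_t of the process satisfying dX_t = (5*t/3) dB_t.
<X>_t = 25*t^3/27

For an Itô process dX_t = a(t) dt + b(t) dB_t, the quadratic variation is <X>_t = int_0^t b(s)^2 ds (the drift term does not contribute). Here b(s) = 5*s/3, so
  b(s)^2 = 25*s^2/9.
Integrating from 0 to t:
  <X>_t = int_0^t (25*s^2/9) ds = 25*t^3/27.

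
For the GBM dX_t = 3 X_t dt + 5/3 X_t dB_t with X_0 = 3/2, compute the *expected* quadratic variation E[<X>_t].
E[<X>_t] = 225*exp(79*t/9)/316 - 225/316

<X>_t = int_0^t ((5/3) * X_s)^2 ds. Taking expectation inside the integral: E[<X>_t] = (5/3)^2 * int_0^t E[X_s^2] ds. For GBM, E[X_s^2] = x_0^2 * exp((2 mu + sigma^2) s). Integrating:
  E[<X>_t] = (5/3)^2 * (3/2)^2 * (exp((2*3 + (5/3)^2) t) - 1) / (2*3 + (5/3)^2)
           = (5/3)^2 * (3/2)^2 * (exp((79/9) t) - 1) / (79/9) = 225*exp(79*t/9)/316 - 225/316.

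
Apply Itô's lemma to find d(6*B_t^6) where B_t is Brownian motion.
d(6*B_t^6) = (90*B_t^4) dt + (36*B_t^5) dB_t

Itô's formula for f(B_t) gives d f(B_t) = f'(B_t) dB_t + (1/2) f''(B_t) dt. Compute derivatives of f(x) = 6*x^6:
  f'(x)  = 36*x^5
  f''(x) = 180*x^4
Substitute x = B_t and multiply the f'' term by 1/2:
  drift     = (1/2) * (180*x^4) evaluated at B_t = 90*B_t^4
  diffusion = (36*x^5) evaluated at B_t = 36*B_t^5
Therefore d(6*B_t^6) = (90*B_t^4) dt + (36*B_t^5) dB_t.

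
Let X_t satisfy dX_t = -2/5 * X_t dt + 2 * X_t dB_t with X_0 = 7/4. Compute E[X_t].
E[X_t] = 7*exp(-2*t/5)/4

For GBM dX = mu X dt + sigma X dB with X_0 = x_0, apply Itô to Y = log X: dY = (mu - sigma^2/2) dt + sigma dB, so Y_t = log(x_0) + (mu - sigma^2/2) t + sigma B_t and hence X_t = x_0 * exp((mu - sigma^2/2) t + sigma B_t).
With mu = -2/5, sigma = 2, x_0 = 7/4, this gives:
  X_t = 7/4 * exp((-12/5) * t + (2) * B_t).
Since sigma*B_t ~ Normal(0, sigma^2 t), E[exp(sigma*B_t)] = exp(sigma^2 t / 2); so E[X_t] = x_0 * exp((mu - sigma^2/2) t) * exp(sigma^2 t / 2) = x_0 * exp(mu t) = 7*exp(-2*t/5)/4.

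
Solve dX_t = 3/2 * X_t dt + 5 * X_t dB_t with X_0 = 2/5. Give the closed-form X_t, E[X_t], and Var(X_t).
X_t = 2/5 * exp((-11) t + (5) B_t); E[X_t] = 2*exp(3*t/2)/5; Var(X_t) = 4*(exp(25*t) - 1)*exp(3*t)/25

For GBM dX = mu X dt + sigma X dB with X_0 = x_0, apply Itô to Y = log X: dY = (mu - sigma^2/2) dt + sigma dB, so Y_t = log(x_0) + (mu - sigma^2/2) t + sigma B_t and hence X_t = x_0 * exp((mu - sigma^2/2) t + sigma B_t).
With mu = 3/2, sigma = 5, x_0 = 2/5, this gives:
  X_t = 2/5 * exp((-11) * t + (5) * B_t).
Since sigma*B_t ~ Normal(0, sigma^2 t), E[exp(sigma*B_t)] = exp(sigma^2 t / 2); so E[X_t] = x_0 * exp((mu - sigma^2/2) t) * exp(sigma^2 t / 2) = x_0 * exp(mu t) = 2*exp(3*t/2)/5.
Var(X_t) = E[X_t^2] - (E[X_t])^2 = x_0^2 * exp(2 mu t) * (exp(sigma^2 t) - 1) = 4*(exp(25*t) - 1)*exp(3*t)/25.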